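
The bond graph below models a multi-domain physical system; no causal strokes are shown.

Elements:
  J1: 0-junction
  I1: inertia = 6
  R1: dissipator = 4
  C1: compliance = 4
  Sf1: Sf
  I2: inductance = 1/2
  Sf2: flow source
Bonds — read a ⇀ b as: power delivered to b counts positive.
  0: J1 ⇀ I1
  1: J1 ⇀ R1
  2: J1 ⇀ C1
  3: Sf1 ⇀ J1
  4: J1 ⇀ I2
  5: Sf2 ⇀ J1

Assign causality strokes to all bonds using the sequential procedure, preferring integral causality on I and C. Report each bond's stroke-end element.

bond 0 stroke at I1
bond 1 stroke at R1
bond 2 stroke at J1
bond 3 stroke at Sf1
bond 4 stroke at I2
bond 5 stroke at Sf2

bond 3 →Sf1  (Sf1 fixes flow; stroke at Sf1)
bond 5 →Sf2  (Sf2 (Sf) sets flow on bond)
bond 0 →I1  (I1 outputs flow p/I1)
bond 2 →J1  (prefer integral on C1)
bond 1 →R1  (0-jn J1 has e-setter on 2)
bond 4 →I2  (0-jn J1 has e-setter on 2)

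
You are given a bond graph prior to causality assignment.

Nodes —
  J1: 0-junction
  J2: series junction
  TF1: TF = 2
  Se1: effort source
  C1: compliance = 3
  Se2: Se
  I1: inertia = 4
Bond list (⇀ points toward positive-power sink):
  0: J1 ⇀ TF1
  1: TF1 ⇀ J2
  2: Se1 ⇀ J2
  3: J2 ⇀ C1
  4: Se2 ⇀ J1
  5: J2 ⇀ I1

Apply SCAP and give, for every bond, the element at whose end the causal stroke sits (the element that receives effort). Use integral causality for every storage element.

#2 stroke→J2  (Se1: effort source, stroke at far end)
#4 stroke→J1  (Se2 (Se) sets effort on bond)
#0 stroke→TF1  (common-e at J1 fixed by 4)
#1 stroke→J2  (through TF1, causality passes straight; one stroke at TF1)
#3 stroke→J2  (C1: C, integral causality)
#5 stroke→I1  (J2 needs exactly one f-in)

b0 |TF1
b1 |J2
b2 |J2
b3 |J2
b4 |J1
b5 |I1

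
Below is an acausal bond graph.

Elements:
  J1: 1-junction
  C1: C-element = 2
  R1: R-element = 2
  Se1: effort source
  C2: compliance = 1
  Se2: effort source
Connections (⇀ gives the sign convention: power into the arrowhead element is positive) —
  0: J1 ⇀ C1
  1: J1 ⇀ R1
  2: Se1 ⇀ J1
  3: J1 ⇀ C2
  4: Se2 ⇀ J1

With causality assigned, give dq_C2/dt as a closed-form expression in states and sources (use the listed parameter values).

#2 →J1  (Se1 (Se) sets effort on bond)
#4 →J1  (Se2 fixes effort; stroke away)
#0 →J1  (C1 outputs effort q/C1)
#3 →J1  (C2 outputs effort q/C2)
#1 →R1  (J1: last free bond brings flow in)

dq_C2/dt = E_Se1/2 + E_Se2/2 - q_C1/4 - q_C2/2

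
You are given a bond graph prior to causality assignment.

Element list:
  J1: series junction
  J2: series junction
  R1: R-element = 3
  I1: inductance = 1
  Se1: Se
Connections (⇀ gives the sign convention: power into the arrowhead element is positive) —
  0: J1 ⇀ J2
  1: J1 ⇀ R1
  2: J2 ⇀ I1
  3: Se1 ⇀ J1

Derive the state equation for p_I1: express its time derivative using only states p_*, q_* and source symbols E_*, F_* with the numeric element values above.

dp_I1/dt = E_Se1 - 3*p_I1

β3 →J1  (source Se1 imposes e)
β2 →I1  (prefer integral on I1)
β0 →J2  (1-jn J2 has f-setter on 2)
β1 →J1  (J1: bond 0 brought flow, rest push out)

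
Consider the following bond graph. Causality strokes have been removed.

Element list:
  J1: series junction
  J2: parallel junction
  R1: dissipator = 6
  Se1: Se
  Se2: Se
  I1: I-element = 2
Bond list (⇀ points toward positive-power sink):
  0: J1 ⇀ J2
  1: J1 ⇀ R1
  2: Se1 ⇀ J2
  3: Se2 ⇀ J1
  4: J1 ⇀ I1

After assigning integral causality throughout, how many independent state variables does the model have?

b2 |J2  (Se1 (Se) sets effort on bond)
b3 |J1  (Se2 (Se) sets effort on bond)
b0 |J1  (J2 effort already set via bond 2)
b4 |I1  (I1 integral (f out))
b1 |J1  (J1 flow already set via bond 4)

1  (I1 all integral)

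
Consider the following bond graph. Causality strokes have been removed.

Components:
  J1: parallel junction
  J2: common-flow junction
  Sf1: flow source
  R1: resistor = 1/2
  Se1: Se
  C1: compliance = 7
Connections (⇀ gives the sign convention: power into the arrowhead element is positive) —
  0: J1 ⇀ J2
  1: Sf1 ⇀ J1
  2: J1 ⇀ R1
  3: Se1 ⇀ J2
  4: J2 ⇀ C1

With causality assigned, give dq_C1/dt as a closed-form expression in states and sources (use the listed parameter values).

bond 1 →Sf1  (Sf1: flow source, stroke at near end)
bond 3 →J2  (source Se1 imposes e)
bond 4 →J2  (prefer integral on C1)
bond 0 →J1  (J2 needs exactly one f-in)
bond 2 →R1  (J1: bond 0 brought effort, rest push out)

dq_C1/dt = 2*E_Se1 + F_Sf1 - 2*q_C1/7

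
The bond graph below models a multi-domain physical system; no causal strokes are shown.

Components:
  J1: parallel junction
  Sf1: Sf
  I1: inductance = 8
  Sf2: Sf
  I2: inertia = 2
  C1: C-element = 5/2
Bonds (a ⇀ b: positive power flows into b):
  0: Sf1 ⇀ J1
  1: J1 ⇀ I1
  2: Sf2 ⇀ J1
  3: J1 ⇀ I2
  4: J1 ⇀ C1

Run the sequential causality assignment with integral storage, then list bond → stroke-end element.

#0 →Sf1  (Sf1 fixes flow; stroke at Sf1)
#2 →Sf2  (Sf2 (Sf) sets flow on bond)
#1 →I1  (I1 integral (f out))
#3 →I2  (I2: I, integral causality)
#4 →J1  (closing 0-jn rule on J1)

β0 →Sf1
β1 →I1
β2 →Sf2
β3 →I2
β4 →J1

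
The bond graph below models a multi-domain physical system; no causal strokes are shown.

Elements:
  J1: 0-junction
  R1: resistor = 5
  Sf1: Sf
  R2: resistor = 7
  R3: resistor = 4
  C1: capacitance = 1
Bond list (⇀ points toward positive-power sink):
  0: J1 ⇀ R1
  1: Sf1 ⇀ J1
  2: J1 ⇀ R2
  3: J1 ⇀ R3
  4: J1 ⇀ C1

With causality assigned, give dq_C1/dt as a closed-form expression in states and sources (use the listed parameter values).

dq_C1/dt = F_Sf1 - 83*q_C1/140

#1 |Sf1  (Sf1 fixes flow; stroke at Sf1)
#4 |J1  (C1 integral (e out))
#0 |R1  (0-jn J1 has e-setter on 4)
#2 |R2  (common-e at J1 fixed by 4)
#3 |R3  (0-jn J1 has e-setter on 4)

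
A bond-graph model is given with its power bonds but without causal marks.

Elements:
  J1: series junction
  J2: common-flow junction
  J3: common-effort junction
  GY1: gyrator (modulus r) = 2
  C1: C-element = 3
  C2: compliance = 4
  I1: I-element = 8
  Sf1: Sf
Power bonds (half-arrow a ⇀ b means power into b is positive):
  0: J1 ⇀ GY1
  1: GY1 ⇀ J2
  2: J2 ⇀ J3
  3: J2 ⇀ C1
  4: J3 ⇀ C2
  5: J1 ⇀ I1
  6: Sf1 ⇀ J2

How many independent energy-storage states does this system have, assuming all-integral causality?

3  (C1, C2, I1 all integral)

bond 6 →Sf1  (Sf1: flow source, stroke at near end)
bond 1 →J2  (J2 flow already set via bond 6)
bond 2 →J2  (J2 flow already set via bond 6)
bond 3 →J2  (1-jn J2 has f-setter on 6)
bond 4 →J3  (J3: last free bond brings effort in)
bond 0 →J1  (GY1 both-in/both-out from 1)
bond 5 →I1  (J1 needs exactly one f-in)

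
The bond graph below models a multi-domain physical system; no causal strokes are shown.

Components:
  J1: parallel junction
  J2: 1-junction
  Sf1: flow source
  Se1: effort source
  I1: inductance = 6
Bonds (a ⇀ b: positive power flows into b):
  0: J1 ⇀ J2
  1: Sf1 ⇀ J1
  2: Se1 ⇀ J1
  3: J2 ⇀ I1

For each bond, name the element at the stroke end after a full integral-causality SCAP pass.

b0 →J2
b1 →Sf1
b2 →J1
b3 →I1

β1 stroke→Sf1  (Sf1: flow source, stroke at near end)
β2 stroke→J1  (Se1: effort source, stroke at far end)
β0 stroke→J2  (J1 effort already set via bond 2)
β3 stroke→I1  (closing 1-jn rule on J2)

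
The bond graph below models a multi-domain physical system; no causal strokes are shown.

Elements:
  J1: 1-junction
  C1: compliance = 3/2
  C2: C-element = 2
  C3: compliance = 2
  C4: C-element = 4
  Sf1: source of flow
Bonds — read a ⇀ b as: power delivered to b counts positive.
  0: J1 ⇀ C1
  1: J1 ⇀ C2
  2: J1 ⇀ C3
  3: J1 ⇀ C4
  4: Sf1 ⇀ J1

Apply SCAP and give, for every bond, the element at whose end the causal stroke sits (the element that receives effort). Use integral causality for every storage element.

#0 →J1
#1 →J1
#2 →J1
#3 →J1
#4 →Sf1

b4 stroke at Sf1  (Sf1 (Sf) sets flow on bond)
b0 stroke at J1  (1-jn J1 has f-setter on 4)
b1 stroke at J1  (1-jn J1 has f-setter on 4)
b2 stroke at J1  (J1 flow already set via bond 4)
b3 stroke at J1  (1-jn J1 has f-setter on 4)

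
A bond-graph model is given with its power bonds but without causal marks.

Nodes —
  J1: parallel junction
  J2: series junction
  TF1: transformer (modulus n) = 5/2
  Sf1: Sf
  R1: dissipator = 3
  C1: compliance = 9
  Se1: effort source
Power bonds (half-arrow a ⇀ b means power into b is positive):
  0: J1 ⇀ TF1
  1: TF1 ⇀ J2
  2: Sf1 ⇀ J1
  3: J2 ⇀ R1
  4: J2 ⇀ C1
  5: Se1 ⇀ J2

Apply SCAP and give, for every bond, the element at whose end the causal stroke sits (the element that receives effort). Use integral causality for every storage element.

b0 →J1
b1 →TF1
b2 →Sf1
b3 →J2
b4 →J2
b5 →J2

β2 stroke→Sf1  (Sf1 (Sf) sets flow on bond)
β5 stroke→J2  (Se1: effort source, stroke at far end)
β0 stroke→J1  (J1: last free bond brings effort in)
β1 stroke→TF1  (through TF1, causality passes straight; one stroke at TF1)
β3 stroke→J2  (common-f at J2 fixed by 1)
β4 stroke→J2  (J2: bond 1 brought flow, rest push out)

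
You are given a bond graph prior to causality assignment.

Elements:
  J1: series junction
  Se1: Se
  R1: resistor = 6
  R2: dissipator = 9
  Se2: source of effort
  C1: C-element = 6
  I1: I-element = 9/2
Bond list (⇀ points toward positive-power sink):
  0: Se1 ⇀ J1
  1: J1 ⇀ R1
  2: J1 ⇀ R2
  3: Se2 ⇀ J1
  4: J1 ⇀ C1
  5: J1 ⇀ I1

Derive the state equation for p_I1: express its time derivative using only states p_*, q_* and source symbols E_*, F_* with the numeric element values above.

b0 stroke at J1  (source Se1 imposes e)
b3 stroke at J1  (Se2: effort source, stroke at far end)
b4 stroke at J1  (C1 integral (e out))
b5 stroke at I1  (I1 outputs flow p/I1)
b1 stroke at J1  (J1: bond 5 brought flow, rest push out)
b2 stroke at J1  (1-jn J1 has f-setter on 5)

dp_I1/dt = E_Se1 + E_Se2 - 10*p_I1/3 - q_C1/6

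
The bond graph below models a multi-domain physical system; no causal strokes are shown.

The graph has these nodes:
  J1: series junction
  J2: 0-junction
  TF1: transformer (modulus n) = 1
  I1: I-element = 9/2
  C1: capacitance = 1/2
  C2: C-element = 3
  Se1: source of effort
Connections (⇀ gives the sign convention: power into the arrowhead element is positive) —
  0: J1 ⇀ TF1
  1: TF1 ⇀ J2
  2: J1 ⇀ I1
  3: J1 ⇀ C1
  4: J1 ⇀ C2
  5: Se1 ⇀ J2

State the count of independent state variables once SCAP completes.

3  (C1, C2, I1 all integral)

β5 →J2  (Se1 (Se) sets effort on bond)
β1 →TF1  (common-e at J2 fixed by 5)
β0 →J1  (through TF1, causality passes straight; one stroke at TF1)
β2 →I1  (I1 integral (f out))
β3 →J1  (J1: bond 2 brought flow, rest push out)
β4 →J1  (common-f at J1 fixed by 2)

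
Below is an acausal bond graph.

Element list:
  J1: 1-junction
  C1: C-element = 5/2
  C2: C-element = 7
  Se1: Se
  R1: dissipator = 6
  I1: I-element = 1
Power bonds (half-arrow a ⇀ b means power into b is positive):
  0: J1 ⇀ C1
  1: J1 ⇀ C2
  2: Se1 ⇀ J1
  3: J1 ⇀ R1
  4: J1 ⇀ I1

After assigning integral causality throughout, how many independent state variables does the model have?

3  (C1, C2, I1 all integral)

bond 2 stroke→J1  (Se1 (Se) sets effort on bond)
bond 0 stroke→J1  (prefer integral on C1)
bond 1 stroke→J1  (C2 outputs effort q/C2)
bond 4 stroke→I1  (I1 integral (f out))
bond 3 stroke→J1  (common-f at J1 fixed by 4)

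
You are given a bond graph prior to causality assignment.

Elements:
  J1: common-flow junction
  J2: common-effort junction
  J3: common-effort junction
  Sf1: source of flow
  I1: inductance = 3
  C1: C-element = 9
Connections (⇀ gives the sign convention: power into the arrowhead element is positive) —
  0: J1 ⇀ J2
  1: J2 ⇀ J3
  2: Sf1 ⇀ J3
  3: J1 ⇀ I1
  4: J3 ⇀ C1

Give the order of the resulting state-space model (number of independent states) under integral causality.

2  (C1, I1 all integral)

b2 stroke at Sf1  (source Sf1 imposes f)
b3 stroke at I1  (I1 outputs flow p/I1)
b0 stroke at J1  (1-jn J1 has f-setter on 3)
b1 stroke at J2  (J2: last free bond brings effort in)
b4 stroke at J3  (closing 0-jn rule on J3)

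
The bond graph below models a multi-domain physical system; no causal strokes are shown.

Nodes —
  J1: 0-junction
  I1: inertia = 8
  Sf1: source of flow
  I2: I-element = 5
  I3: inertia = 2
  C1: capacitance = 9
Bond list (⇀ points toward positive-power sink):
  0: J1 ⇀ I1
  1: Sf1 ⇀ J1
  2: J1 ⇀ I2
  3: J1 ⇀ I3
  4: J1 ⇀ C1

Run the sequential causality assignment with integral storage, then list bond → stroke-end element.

β1 stroke at Sf1  (Sf1 fixes flow; stroke at Sf1)
β0 stroke at I1  (I1: I, integral causality)
β2 stroke at I2  (prefer integral on I2)
β3 stroke at I3  (I3 outputs flow p/I3)
β4 stroke at J1  (J1 needs exactly one e-in)

b0 |I1
b1 |Sf1
b2 |I2
b3 |I3
b4 |J1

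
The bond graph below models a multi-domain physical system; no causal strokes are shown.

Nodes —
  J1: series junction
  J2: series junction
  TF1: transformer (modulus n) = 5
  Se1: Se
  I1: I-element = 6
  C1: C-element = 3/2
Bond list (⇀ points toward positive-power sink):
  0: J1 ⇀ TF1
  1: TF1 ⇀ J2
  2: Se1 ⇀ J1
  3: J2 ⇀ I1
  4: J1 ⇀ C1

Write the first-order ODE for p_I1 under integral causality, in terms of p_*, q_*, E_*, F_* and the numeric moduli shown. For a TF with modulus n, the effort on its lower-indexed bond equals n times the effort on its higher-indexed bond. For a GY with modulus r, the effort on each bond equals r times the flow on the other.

β2 stroke at J1  (Se1 (Se) sets effort on bond)
β3 stroke at I1  (I1 integral (f out))
β1 stroke at J2  (1-jn J2 has f-setter on 3)
β0 stroke at TF1  (TF TF1: opposite of bond 1)
β4 stroke at J1  (common-f at J1 fixed by 0)

dp_I1/dt = E_Se1/5 - 2*q_C1/15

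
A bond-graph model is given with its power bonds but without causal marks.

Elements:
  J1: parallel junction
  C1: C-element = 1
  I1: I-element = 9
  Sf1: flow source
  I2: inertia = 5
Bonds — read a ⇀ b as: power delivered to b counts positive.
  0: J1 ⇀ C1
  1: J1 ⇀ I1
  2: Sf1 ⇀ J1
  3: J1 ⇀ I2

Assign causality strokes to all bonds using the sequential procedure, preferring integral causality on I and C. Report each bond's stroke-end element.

#2 stroke at Sf1  (Sf1: flow source, stroke at near end)
#0 stroke at J1  (prefer integral on C1)
#1 stroke at I1  (J1 effort already set via bond 0)
#3 stroke at I2  (common-e at J1 fixed by 0)

#0 →J1
#1 →I1
#2 →Sf1
#3 →I2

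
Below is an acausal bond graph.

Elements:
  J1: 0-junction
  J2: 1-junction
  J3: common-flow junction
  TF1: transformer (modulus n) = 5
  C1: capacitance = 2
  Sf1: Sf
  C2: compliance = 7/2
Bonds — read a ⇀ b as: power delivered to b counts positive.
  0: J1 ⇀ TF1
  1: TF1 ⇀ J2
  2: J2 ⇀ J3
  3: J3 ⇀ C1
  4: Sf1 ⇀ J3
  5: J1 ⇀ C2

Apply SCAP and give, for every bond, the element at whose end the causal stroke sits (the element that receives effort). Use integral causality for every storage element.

bond 4 |Sf1  (Sf1 fixes flow; stroke at Sf1)
bond 2 |J3  (common-f at J3 fixed by 4)
bond 3 |J3  (1-jn J3 has f-setter on 4)
bond 1 |J2  (1-jn J2 has f-setter on 2)
bond 0 |TF1  (TF1 one-in-one-out from 1)
bond 5 |J1  (J1 needs exactly one e-in)

bond 0 |TF1
bond 1 |J2
bond 2 |J3
bond 3 |J3
bond 4 |Sf1
bond 5 |J1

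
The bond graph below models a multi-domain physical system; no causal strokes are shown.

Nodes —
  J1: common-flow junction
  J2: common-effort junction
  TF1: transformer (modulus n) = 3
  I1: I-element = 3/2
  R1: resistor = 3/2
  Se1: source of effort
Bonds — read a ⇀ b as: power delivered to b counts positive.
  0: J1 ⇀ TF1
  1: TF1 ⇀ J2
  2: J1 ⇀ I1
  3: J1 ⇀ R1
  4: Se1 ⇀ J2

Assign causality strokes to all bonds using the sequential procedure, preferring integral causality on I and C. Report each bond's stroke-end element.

β0 stroke→J1
β1 stroke→TF1
β2 stroke→I1
β3 stroke→J1
β4 stroke→J2

#4 →J2  (Se1 fixes effort; stroke away)
#1 →TF1  (J2 effort already set via bond 4)
#0 →J1  (TF TF1: opposite of bond 1)
#2 →I1  (prefer integral on I1)
#3 →J1  (common-f at J1 fixed by 2)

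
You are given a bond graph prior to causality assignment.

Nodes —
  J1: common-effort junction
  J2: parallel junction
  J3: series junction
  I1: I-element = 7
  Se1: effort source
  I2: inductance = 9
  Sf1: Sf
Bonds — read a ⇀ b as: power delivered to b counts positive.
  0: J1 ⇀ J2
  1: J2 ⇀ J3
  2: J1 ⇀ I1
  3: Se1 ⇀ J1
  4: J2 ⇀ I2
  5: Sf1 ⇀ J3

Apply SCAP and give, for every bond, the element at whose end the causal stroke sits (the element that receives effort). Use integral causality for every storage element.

β3 stroke→J1  (Se1 (Se) sets effort on bond)
β5 stroke→Sf1  (Sf1 (Sf) sets flow on bond)
β0 stroke→J2  (J1 effort already set via bond 3)
β2 stroke→I1  (0-jn J1 has e-setter on 3)
β1 stroke→J3  (common-e at J2 fixed by 0)
β4 stroke→I2  (common-e at J2 fixed by 0)

b0 stroke→J2
b1 stroke→J3
b2 stroke→I1
b3 stroke→J1
b4 stroke→I2
b5 stroke→Sf1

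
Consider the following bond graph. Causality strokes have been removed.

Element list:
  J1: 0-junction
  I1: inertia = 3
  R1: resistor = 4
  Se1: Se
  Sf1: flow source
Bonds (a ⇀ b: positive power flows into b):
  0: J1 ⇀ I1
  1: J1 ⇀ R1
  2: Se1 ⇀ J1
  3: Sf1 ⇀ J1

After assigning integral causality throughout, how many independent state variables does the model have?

b2 |J1  (Se1 fixes effort; stroke away)
b3 |Sf1  (Sf1 fixes flow; stroke at Sf1)
b0 |I1  (J1 effort already set via bond 2)
b1 |R1  (0-jn J1 has e-setter on 2)

1  (I1 all integral)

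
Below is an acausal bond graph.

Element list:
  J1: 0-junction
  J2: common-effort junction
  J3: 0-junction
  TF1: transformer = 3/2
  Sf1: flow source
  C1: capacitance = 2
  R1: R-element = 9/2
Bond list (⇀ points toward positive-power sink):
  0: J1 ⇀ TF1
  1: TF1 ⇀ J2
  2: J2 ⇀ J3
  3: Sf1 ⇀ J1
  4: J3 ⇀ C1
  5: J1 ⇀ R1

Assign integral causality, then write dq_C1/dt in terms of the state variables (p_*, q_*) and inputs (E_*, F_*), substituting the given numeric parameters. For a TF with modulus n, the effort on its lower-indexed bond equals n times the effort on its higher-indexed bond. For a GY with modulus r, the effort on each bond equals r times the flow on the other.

dq_C1/dt = 3*F_Sf1/2 - q_C1/4

b3 stroke→Sf1  (Sf1: flow source, stroke at near end)
b4 stroke→J3  (prefer integral on C1)
b2 stroke→J2  (J3 effort already set via bond 4)
b1 stroke→TF1  (0-jn J2 has e-setter on 2)
b0 stroke→J1  (TF TF1: opposite of bond 1)
b5 stroke→R1  (0-jn J1 has e-setter on 0)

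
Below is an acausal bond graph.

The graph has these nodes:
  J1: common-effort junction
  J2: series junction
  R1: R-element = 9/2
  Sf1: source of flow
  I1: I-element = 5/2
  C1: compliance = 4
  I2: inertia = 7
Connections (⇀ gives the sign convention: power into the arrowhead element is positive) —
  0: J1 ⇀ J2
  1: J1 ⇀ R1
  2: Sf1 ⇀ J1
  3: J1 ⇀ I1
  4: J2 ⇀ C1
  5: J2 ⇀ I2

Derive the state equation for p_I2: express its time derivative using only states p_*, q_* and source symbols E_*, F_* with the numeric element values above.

b2 →Sf1  (Sf1 (Sf) sets flow on bond)
b3 →I1  (I1: I, integral causality)
b4 →J2  (C1 outputs effort q/C1)
b5 →I2  (I2 integral (f out))
b0 →J2  (1-jn J2 has f-setter on 5)
b1 →J1  (J1 needs exactly one e-in)

dp_I2/dt = 9*F_Sf1/2 - 9*p_I1/5 - 9*p_I2/14 - q_C1/4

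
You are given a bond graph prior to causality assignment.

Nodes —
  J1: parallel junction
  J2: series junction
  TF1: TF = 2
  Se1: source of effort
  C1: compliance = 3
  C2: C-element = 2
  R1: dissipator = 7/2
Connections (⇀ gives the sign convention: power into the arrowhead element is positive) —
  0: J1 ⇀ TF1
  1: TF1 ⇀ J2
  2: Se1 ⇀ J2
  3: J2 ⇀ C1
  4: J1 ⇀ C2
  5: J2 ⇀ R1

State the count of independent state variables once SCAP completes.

2  (C1, C2 all integral)

β2 |J2  (source Se1 imposes e)
β3 |J2  (prefer integral on C1)
β4 |J1  (C2 integral (e out))
β0 |TF1  (0-jn J1 has e-setter on 4)
β1 |J2  (TF1: transformer flips bond 0)
β5 |R1  (only one flow-in slot at J2)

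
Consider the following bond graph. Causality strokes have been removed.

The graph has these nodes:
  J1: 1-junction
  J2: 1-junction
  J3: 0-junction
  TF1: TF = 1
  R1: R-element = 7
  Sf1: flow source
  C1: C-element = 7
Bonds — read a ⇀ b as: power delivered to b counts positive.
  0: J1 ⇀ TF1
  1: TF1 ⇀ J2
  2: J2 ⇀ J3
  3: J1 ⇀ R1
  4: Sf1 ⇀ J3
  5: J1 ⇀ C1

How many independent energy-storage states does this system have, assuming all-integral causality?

1  (C1 all integral)

#4 stroke at Sf1  (Sf1: flow source, stroke at near end)
#2 stroke at J3  (J3 needs exactly one e-in)
#1 stroke at J2  (J2: bond 2 brought flow, rest push out)
#0 stroke at TF1  (TF TF1: opposite of bond 1)
#3 stroke at J1  (J1: bond 0 brought flow, rest push out)
#5 stroke at J1  (1-jn J1 has f-setter on 0)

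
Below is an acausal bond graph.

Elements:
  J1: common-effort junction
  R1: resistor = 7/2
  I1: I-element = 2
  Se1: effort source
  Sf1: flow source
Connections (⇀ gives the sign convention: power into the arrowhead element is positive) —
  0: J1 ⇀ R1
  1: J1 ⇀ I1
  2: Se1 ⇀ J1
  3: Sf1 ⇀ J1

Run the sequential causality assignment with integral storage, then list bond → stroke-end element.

#0 stroke→R1
#1 stroke→I1
#2 stroke→J1
#3 stroke→Sf1

b2 →J1  (Se1 fixes effort; stroke away)
b3 →Sf1  (Sf1 (Sf) sets flow on bond)
b0 →R1  (J1 effort already set via bond 2)
b1 →I1  (J1: bond 2 brought effort, rest push out)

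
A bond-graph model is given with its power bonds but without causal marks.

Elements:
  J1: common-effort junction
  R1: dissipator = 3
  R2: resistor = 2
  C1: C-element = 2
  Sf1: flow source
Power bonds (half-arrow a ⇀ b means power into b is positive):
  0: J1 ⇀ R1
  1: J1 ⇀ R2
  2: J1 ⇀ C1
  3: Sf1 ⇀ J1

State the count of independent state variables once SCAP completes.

1  (C1 all integral)

bond 3 stroke→Sf1  (Sf1 (Sf) sets flow on bond)
bond 2 stroke→J1  (C1 outputs effort q/C1)
bond 0 stroke→R1  (J1: bond 2 brought effort, rest push out)
bond 1 stroke→R2  (J1: bond 2 brought effort, rest push out)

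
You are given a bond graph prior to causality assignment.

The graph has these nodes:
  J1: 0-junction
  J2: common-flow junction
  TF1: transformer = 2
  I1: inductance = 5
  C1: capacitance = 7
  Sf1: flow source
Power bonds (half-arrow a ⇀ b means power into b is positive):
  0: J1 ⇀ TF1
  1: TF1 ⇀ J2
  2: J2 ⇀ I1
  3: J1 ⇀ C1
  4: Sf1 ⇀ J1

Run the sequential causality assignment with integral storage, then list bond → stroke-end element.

#0 stroke at TF1
#1 stroke at J2
#2 stroke at I1
#3 stroke at J1
#4 stroke at Sf1

#4 stroke at Sf1  (Sf1 fixes flow; stroke at Sf1)
#2 stroke at I1  (I1: I, integral causality)
#1 stroke at J2  (common-f at J2 fixed by 2)
#0 stroke at TF1  (TF1: transformer flips bond 1)
#3 stroke at J1  (J1: last free bond brings effort in)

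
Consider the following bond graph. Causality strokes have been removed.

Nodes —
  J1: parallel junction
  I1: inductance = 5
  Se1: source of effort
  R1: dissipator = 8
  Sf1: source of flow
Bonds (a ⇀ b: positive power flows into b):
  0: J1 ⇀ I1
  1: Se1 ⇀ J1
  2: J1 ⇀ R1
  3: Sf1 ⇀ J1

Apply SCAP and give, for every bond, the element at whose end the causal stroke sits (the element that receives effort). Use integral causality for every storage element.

#1 →J1  (source Se1 imposes e)
#3 →Sf1  (Sf1 fixes flow; stroke at Sf1)
#0 →I1  (common-e at J1 fixed by 1)
#2 →R1  (J1: bond 1 brought effort, rest push out)

β0 |I1
β1 |J1
β2 |R1
β3 |Sf1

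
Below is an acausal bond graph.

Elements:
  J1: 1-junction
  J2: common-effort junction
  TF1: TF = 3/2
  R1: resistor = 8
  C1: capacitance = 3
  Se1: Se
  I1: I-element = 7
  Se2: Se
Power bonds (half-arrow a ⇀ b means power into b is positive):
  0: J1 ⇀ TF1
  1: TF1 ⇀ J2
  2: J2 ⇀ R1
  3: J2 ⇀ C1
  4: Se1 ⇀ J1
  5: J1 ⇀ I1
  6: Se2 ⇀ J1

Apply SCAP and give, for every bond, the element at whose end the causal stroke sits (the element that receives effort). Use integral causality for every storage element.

β0 |J1
β1 |TF1
β2 |R1
β3 |J2
β4 |J1
β5 |I1
β6 |J1

β4 stroke at J1  (source Se1 imposes e)
β6 stroke at J1  (Se2: effort source, stroke at far end)
β3 stroke at J2  (C1 outputs effort q/C1)
β1 stroke at TF1  (0-jn J2 has e-setter on 3)
β2 stroke at R1  (0-jn J2 has e-setter on 3)
β0 stroke at J1  (TF TF1: opposite of bond 1)
β5 stroke at I1  (J1: last free bond brings flow in)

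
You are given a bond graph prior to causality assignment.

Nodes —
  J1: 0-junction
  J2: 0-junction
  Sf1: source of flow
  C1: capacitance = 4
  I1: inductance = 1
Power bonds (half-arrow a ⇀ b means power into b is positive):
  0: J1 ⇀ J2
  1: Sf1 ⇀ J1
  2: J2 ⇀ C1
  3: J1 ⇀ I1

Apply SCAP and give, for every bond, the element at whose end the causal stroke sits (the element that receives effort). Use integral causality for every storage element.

bond 1 stroke→Sf1  (Sf1 (Sf) sets flow on bond)
bond 2 stroke→J2  (C1 outputs effort q/C1)
bond 0 stroke→J1  (common-e at J2 fixed by 2)
bond 3 stroke→I1  (J1 effort already set via bond 0)

b0 →J1
b1 →Sf1
b2 →J2
b3 →I1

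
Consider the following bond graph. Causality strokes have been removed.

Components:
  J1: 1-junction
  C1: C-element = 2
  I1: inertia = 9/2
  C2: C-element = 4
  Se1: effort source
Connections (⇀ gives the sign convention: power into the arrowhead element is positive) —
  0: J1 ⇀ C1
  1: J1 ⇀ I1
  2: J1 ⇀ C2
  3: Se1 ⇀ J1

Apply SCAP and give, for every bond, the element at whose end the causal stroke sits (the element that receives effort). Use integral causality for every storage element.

#3 stroke at J1  (Se1 fixes effort; stroke away)
#0 stroke at J1  (C1: C, integral causality)
#1 stroke at I1  (I1 outputs flow p/I1)
#2 stroke at J1  (common-f at J1 fixed by 1)

bond 0 |J1
bond 1 |I1
bond 2 |J1
bond 3 |J1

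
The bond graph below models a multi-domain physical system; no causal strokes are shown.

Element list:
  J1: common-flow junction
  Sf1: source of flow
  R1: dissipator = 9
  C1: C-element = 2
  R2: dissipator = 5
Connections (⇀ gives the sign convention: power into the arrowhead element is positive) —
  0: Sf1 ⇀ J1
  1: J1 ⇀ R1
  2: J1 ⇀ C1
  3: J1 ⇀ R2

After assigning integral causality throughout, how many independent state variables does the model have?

bond 0 stroke at Sf1  (Sf1 (Sf) sets flow on bond)
bond 1 stroke at J1  (J1 flow already set via bond 0)
bond 2 stroke at J1  (J1: bond 0 brought flow, rest push out)
bond 3 stroke at J1  (1-jn J1 has f-setter on 0)

1  (C1 all integral)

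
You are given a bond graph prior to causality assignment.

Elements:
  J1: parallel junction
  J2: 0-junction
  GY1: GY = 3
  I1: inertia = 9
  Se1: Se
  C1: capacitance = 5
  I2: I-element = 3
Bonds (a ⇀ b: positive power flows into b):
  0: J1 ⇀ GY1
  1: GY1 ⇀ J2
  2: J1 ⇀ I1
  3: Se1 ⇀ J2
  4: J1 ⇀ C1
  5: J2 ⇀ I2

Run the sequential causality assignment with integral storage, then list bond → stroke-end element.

#3 →J2  (Se1: effort source, stroke at far end)
#1 →GY1  (J2 effort already set via bond 3)
#5 →I2  (J2 effort already set via bond 3)
#0 →GY1  (GY GY1: same side as bond 1)
#2 →I1  (I1 integral (f out))
#4 →J1  (only one effort-in slot at J1)

bond 0 stroke at GY1
bond 1 stroke at GY1
bond 2 stroke at I1
bond 3 stroke at J2
bond 4 stroke at J1
bond 5 stroke at I2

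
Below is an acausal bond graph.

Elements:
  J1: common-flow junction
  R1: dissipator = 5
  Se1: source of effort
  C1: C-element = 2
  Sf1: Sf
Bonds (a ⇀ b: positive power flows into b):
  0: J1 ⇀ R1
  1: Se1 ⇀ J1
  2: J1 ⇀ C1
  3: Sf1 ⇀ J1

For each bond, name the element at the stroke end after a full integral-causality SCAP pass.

b1 stroke at J1  (source Se1 imposes e)
b3 stroke at Sf1  (Sf1 fixes flow; stroke at Sf1)
b0 stroke at J1  (1-jn J1 has f-setter on 3)
b2 stroke at J1  (1-jn J1 has f-setter on 3)

β0 stroke→J1
β1 stroke→J1
β2 stroke→J1
β3 stroke→Sf1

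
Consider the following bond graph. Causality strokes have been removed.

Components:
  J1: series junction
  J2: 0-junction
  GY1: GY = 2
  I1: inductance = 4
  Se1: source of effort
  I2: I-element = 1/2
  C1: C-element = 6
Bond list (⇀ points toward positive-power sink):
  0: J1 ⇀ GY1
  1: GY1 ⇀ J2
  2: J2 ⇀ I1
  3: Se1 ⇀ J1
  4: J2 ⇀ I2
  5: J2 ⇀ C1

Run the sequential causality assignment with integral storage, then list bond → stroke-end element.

#0 stroke→GY1
#1 stroke→GY1
#2 stroke→I1
#3 stroke→J1
#4 stroke→I2
#5 stroke→J2

bond 3 stroke at J1  (source Se1 imposes e)
bond 0 stroke at GY1  (J1: last free bond brings flow in)
bond 1 stroke at GY1  (through GY1, causality inverts; strokes same side of GY1)
bond 2 stroke at I1  (I1 integral (f out))
bond 4 stroke at I2  (I2: I, integral causality)
bond 5 stroke at J2  (J2: last free bond brings effort in)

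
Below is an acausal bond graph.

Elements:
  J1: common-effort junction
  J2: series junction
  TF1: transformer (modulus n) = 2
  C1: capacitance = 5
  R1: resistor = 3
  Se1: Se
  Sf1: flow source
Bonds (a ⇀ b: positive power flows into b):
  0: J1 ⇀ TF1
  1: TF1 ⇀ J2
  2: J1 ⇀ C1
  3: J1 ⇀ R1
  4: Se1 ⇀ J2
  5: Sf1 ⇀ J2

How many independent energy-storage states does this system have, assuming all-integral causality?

1  (C1 all integral)

β4 |J2  (Se1: effort source, stroke at far end)
β5 |Sf1  (Sf1 (Sf) sets flow on bond)
β1 |J2  (1-jn J2 has f-setter on 5)
β0 |TF1  (TF1: transformer flips bond 1)
β2 |J1  (C1 outputs effort q/C1)
β3 |R1  (J1 effort already set via bond 2)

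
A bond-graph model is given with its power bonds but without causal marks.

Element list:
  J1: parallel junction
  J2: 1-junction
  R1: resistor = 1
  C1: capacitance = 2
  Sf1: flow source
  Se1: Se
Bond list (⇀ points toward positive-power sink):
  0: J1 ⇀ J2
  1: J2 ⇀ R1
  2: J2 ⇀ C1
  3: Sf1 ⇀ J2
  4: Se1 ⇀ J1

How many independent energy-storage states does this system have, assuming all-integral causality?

bond 3 |Sf1  (Sf1 (Sf) sets flow on bond)
bond 4 |J1  (Se1 (Se) sets effort on bond)
bond 0 |J2  (common-e at J1 fixed by 4)
bond 1 |J2  (J2 flow already set via bond 3)
bond 2 |J2  (J2: bond 3 brought flow, rest push out)

1  (C1 all integral)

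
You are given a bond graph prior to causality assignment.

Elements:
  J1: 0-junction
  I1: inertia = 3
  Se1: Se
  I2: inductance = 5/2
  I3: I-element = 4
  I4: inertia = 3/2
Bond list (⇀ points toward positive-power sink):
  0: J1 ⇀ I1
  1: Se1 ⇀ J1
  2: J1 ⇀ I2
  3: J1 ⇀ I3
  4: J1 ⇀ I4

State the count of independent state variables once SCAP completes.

4  (I1, I2, I3, I4 all integral)

β1 →J1  (Se1 (Se) sets effort on bond)
β0 →I1  (J1 effort already set via bond 1)
β2 →I2  (0-jn J1 has e-setter on 1)
β3 →I3  (common-e at J1 fixed by 1)
β4 →I4  (J1: bond 1 brought effort, rest push out)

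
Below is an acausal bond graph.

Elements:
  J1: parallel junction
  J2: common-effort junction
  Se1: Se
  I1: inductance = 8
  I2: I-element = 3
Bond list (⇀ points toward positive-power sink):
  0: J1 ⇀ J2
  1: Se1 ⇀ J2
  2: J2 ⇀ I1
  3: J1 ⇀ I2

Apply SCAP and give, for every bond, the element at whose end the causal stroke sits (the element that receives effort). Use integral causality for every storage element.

bond 1 stroke→J2  (source Se1 imposes e)
bond 0 stroke→J1  (J2 effort already set via bond 1)
bond 2 stroke→I1  (J2 effort already set via bond 1)
bond 3 stroke→I2  (J1: bond 0 brought effort, rest push out)

bond 0 |J1
bond 1 |J2
bond 2 |I1
bond 3 |I2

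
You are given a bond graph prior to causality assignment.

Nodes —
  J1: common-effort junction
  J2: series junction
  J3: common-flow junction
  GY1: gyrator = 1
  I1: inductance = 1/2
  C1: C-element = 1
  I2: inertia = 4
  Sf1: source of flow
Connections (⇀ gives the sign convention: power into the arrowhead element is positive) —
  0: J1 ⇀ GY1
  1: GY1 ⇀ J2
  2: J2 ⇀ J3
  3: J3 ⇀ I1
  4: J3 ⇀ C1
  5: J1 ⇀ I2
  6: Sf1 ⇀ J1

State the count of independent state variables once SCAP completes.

3  (C1, I1, I2 all integral)

b6 stroke at Sf1  (Sf1 fixes flow; stroke at Sf1)
b3 stroke at I1  (prefer integral on I1)
b2 stroke at J3  (J3: bond 3 brought flow, rest push out)
b4 stroke at J3  (common-f at J3 fixed by 3)
b1 stroke at J2  (J2 flow already set via bond 2)
b0 stroke at J1  (GY GY1: same side as bond 1)
b5 stroke at I2  (0-jn J1 has e-setter on 0)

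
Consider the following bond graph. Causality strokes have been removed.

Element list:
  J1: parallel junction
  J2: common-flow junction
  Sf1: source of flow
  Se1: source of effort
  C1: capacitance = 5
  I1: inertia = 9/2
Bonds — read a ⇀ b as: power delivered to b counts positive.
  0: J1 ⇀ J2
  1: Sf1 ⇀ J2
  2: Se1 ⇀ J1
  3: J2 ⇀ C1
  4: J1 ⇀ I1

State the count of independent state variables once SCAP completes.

bond 1 stroke→Sf1  (Sf1 fixes flow; stroke at Sf1)
bond 2 stroke→J1  (Se1 fixes effort; stroke away)
bond 0 stroke→J2  (common-e at J1 fixed by 2)
bond 4 stroke→I1  (J1: bond 2 brought effort, rest push out)
bond 3 stroke→J2  (J2 flow already set via bond 1)

2  (C1, I1 all integral)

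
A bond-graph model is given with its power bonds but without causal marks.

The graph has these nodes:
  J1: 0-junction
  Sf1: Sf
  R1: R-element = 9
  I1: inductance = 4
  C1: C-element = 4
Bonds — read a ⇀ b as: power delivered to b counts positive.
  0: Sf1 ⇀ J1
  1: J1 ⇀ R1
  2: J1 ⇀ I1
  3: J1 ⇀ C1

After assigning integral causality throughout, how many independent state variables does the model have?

β0 →Sf1  (source Sf1 imposes f)
β2 →I1  (I1: I, integral causality)
β3 →J1  (C1 integral (e out))
β1 →R1  (0-jn J1 has e-setter on 3)

2  (C1, I1 all integral)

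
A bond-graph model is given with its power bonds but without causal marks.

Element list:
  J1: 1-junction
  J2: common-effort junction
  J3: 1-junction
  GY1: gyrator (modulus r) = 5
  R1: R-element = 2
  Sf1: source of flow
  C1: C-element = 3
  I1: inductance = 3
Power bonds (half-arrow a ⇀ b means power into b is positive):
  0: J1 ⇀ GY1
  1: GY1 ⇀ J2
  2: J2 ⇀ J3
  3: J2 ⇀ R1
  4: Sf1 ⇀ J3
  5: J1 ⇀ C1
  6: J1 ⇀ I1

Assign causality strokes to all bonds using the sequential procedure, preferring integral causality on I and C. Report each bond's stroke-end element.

bond 0 |J1
bond 1 |J2
bond 2 |J3
bond 3 |R1
bond 4 |Sf1
bond 5 |J1
bond 6 |I1

bond 4 stroke at Sf1  (Sf1: flow source, stroke at near end)
bond 2 stroke at J3  (common-f at J3 fixed by 4)
bond 5 stroke at J1  (C1 outputs effort q/C1)
bond 6 stroke at I1  (prefer integral on I1)
bond 0 stroke at J1  (1-jn J1 has f-setter on 6)
bond 1 stroke at J2  (through GY1, causality inverts; strokes same side of GY1)
bond 3 stroke at R1  (J2 effort already set via bond 1)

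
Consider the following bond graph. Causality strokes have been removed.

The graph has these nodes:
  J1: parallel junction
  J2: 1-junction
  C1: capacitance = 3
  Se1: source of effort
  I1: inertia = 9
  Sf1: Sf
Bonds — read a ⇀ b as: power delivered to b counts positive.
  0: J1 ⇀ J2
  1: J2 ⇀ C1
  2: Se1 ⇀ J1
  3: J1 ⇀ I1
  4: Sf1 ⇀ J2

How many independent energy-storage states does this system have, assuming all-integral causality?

2  (C1, I1 all integral)

b2 →J1  (source Se1 imposes e)
b4 →Sf1  (source Sf1 imposes f)
b0 →J2  (common-e at J1 fixed by 2)
b3 →I1  (0-jn J1 has e-setter on 2)
b1 →J2  (J2 flow already set via bond 4)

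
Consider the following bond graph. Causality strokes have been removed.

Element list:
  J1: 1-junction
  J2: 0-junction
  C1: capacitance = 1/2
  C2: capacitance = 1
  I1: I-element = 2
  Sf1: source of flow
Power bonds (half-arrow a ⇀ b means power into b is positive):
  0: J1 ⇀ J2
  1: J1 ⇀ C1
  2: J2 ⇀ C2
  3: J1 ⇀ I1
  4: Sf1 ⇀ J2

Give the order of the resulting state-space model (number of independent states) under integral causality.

3  (C1, C2, I1 all integral)

bond 4 stroke at Sf1  (source Sf1 imposes f)
bond 1 stroke at J1  (C1 integral (e out))
bond 2 stroke at J2  (prefer integral on C2)
bond 0 stroke at J1  (J2 effort already set via bond 2)
bond 3 stroke at I1  (closing 1-jn rule on J1)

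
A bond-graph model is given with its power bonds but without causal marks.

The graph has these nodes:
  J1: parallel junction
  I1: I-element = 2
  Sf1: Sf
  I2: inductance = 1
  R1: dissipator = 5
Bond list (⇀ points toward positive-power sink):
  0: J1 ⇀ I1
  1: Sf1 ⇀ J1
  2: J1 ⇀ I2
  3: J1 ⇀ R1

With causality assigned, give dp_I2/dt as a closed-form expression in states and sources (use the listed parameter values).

bond 1 stroke→Sf1  (Sf1 (Sf) sets flow on bond)
bond 0 stroke→I1  (I1 integral (f out))
bond 2 stroke→I2  (I2 outputs flow p/I2)
bond 3 stroke→J1  (closing 0-jn rule on J1)

dp_I2/dt = 5*F_Sf1 - 5*p_I1/2 - 5*p_I2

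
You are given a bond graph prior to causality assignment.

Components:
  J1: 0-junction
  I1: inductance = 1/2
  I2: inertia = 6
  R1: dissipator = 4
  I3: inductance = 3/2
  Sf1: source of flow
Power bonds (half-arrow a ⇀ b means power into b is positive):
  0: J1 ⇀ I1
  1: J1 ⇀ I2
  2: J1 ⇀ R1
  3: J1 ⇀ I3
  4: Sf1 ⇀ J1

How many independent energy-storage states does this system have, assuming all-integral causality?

3  (I1, I2, I3 all integral)

b4 stroke at Sf1  (Sf1: flow source, stroke at near end)
b0 stroke at I1  (I1: I, integral causality)
b1 stroke at I2  (I2 outputs flow p/I2)
b3 stroke at I3  (I3 outputs flow p/I3)
b2 stroke at J1  (J1 needs exactly one e-in)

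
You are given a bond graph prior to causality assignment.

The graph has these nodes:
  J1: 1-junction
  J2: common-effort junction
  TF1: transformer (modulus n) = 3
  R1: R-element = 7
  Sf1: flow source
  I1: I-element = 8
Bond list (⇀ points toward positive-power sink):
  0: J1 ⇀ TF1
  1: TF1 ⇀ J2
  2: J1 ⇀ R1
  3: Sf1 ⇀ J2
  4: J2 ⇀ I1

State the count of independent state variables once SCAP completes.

bond 3 |Sf1  (Sf1 (Sf) sets flow on bond)
bond 4 |I1  (I1 integral (f out))
bond 1 |J2  (J2 needs exactly one e-in)
bond 0 |TF1  (through TF1, causality passes straight; one stroke at TF1)
bond 2 |J1  (common-f at J1 fixed by 0)

1  (I1 all integral)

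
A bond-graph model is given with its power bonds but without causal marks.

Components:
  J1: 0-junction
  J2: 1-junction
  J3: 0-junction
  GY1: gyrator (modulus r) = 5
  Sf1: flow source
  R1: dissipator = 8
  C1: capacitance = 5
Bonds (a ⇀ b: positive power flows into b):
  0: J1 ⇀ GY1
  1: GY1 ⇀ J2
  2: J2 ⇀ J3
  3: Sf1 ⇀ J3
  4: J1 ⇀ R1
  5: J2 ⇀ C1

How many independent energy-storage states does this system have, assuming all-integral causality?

1  (C1 all integral)

bond 3 stroke at Sf1  (Sf1: flow source, stroke at near end)
bond 2 stroke at J3  (only one effort-in slot at J3)
bond 1 stroke at J2  (common-f at J2 fixed by 2)
bond 5 stroke at J2  (1-jn J2 has f-setter on 2)
bond 0 stroke at J1  (GY GY1: same side as bond 1)
bond 4 stroke at R1  (common-e at J1 fixed by 0)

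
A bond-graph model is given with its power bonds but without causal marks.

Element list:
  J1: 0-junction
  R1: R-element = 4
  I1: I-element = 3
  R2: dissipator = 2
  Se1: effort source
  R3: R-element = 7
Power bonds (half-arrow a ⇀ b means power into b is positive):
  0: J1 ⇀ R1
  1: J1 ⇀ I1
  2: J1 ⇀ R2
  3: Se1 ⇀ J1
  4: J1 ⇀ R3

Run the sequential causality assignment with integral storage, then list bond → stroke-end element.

β3 |J1  (source Se1 imposes e)
β0 |R1  (J1: bond 3 brought effort, rest push out)
β1 |I1  (J1: bond 3 brought effort, rest push out)
β2 |R2  (0-jn J1 has e-setter on 3)
β4 |R3  (common-e at J1 fixed by 3)

β0 |R1
β1 |I1
β2 |R2
β3 |J1
β4 |R3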